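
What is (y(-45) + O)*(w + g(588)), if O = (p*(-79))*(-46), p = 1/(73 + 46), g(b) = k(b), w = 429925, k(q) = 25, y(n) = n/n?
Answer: 1613602350/119 ≈ 1.3560e+7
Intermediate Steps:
y(n) = 1
g(b) = 25
p = 1/119 ≈ 0.0084034
O = 3634/119 (O = ((1/119)*(-79))*(-46) = -79/119*(-46) = 3634/119 ≈ 30.538)
(y(-45) + O)*(w + g(588)) = (1 + 3634/119)*(429925 + 25) = (3753/119)*429950 = 1613602350/119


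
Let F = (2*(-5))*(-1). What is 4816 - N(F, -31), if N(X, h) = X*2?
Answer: 4796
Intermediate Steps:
F = 10 (F = -10*(-1) = 10)
N(X, h) = 2*X
4816 - N(F, -31) = 4816 - 2*10 = 4816 - 1*20 = 4816 - 20 = 4796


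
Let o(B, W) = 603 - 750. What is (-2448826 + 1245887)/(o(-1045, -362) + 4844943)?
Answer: -1202939/4844796 ≈ -0.24830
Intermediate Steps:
o(B, W) = -147
(-2448826 + 1245887)/(o(-1045, -362) + 4844943) = (-2448826 + 1245887)/(-147 + 4844943) = -1202939/4844796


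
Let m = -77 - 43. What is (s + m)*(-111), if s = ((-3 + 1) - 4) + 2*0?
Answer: 13986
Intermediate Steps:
m = -120
s = -6 (s = (-2 - 4) + 0 = -6 + 0 = -6)
(s + m)*(-111) = (-6 - 120)*(-111) = -126*(-111) = 13986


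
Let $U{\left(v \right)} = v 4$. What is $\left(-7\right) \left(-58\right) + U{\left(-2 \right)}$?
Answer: $398$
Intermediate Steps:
$U{\left(v \right)} = 4 v$
$\left(-7\right) \left(-58\right) + U{\left(-2 \right)} = \left(-7\right) \left(-58\right) + 4 \left(-2\right) = 406 - 8 = 398$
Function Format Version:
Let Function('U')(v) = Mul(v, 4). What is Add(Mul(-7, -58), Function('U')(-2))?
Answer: 398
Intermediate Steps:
Function('U')(v) = Mul(4, v)
Add(Mul(-7, -58), Function('U')(-2)) = Add(Mul(-7, -58), Mul(4, -2)) = Add(406, -8) = 398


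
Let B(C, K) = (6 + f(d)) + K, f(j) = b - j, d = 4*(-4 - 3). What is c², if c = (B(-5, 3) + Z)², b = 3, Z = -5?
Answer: 1500625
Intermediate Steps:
d = -28 (d = 4*(-7) = -28)
f(j) = 3 - j
B(C, K) = 37 + K (B(C, K) = (6 + (3 - 1*(-28))) + K = (6 + (3 + 28)) + K = (6 + 31) + K = 37 + K)
c = 1225 (c = ((37 + 3) - 5)² = (40 - 5)² = 35² = 1225)
c² = 1225² = 1500625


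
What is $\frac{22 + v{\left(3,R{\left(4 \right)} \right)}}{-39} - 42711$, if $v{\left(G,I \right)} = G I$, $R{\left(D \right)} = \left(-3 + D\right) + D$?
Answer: $- \frac{1665766}{39} \approx -42712.0$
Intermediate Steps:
$R{\left(D \right)} = -3 + 2 D$
$\frac{22 + v{\left(3,R{\left(4 \right)} \right)}}{-39} - 42711 = \frac{22 + 3 \left(-3 + 2 \cdot 4\right)}{-39} - 42711 = \left(22 + 3 \left(-3 + 8\right)\right) \left(- \frac{1}{39}\right) - 42711 = \left(22 + 3 \cdot 5\right) \left(- \frac{1}{39}\right) - 42711 = \left(22 + 15\right) \left(- \frac{1}{39}\right) - 42711 = 37 \left(- \frac{1}{39}\right) - 42711 = - \frac{37}{39} - 42711 = - \frac{1665766}{39}$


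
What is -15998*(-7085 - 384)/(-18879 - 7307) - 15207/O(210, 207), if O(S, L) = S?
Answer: -4248485587/916510 ≈ -4635.5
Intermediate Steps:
-15998*(-7085 - 384)/(-18879 - 7307) - 15207/O(210, 207) = -15998*(-7085 - 384)/(-18879 - 7307) - 15207/210 = -15998/((-26186/(-7469))) - 15207*1/210 = -15998/((-26186*(-1/7469))) - 5069/70 = -15998/26186/7469 - 5069/70 = -15998*7469/26186 - 5069/70 = -59744531/13093 - 5069/70 = -4248485587/916510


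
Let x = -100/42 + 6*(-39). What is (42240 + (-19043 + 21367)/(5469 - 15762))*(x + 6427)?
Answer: 56521923801988/216153 ≈ 2.6149e+8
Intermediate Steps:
x = -4964/21 (x = -100*1/42 - 234 = -50/21 - 234 = -4964/21 ≈ -236.38)
(42240 + (-19043 + 21367)/(5469 - 15762))*(x + 6427) = (42240 + (-19043 + 21367)/(5469 - 15762))*(-4964/21 + 6427) = (42240 + 2324/(-10293))*(130003/21) = (42240 + 2324*(-1/10293))*(130003/21) = (42240 - 2324/10293)*(130003/21) = (434773996/10293)*(130003/21) = 56521923801988/216153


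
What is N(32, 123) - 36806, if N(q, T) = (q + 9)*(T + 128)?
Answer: -26515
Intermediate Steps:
N(q, T) = (9 + q)*(128 + T)
N(32, 123) - 36806 = (1152 + 9*123 + 128*32 + 123*32) - 36806 = (1152 + 1107 + 4096 + 3936) - 36806 = 10291 - 36806 = -26515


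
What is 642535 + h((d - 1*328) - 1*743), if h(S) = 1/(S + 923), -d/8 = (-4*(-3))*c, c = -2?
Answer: 28271541/44 ≈ 6.4254e+5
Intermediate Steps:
d = 192 (d = -8*(-4*(-3))*(-2) = -96*(-2) = -8*(-24) = 192)
h(S) = 1/(923 + S)
642535 + h((d - 1*328) - 1*743) = 642535 + 1/(923 + ((192 - 1*328) - 1*743)) = 642535 + 1/(923 + ((192 - 328) - 743)) = 642535 + 1/(923 + (-136 - 743)) = 642535 + 1/(923 - 879) = 642535 + 1/44 = 28271541/44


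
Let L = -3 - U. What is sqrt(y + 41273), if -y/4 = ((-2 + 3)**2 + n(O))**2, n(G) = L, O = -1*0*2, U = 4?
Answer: sqrt(41129) ≈ 202.80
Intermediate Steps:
O = 0 (O = 0*2 = 0)
L = -7 (L = -3 - 1*4 = -3 - 4 = -7)
n(G) = -7
y = -144 (y = -4*((-2 + 3)**2 - 7)**2 = -4*(1**2 - 7)**2 = -4*(1 - 7)**2 = -4*(-6)**2 = -4*36 = -144)
sqrt(y + 41273) = sqrt(-144 + 41273) = sqrt(41129)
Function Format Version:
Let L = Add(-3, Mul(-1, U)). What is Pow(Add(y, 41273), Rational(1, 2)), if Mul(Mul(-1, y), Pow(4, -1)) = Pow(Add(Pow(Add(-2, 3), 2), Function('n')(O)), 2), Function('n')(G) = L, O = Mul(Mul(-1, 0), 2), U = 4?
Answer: Pow(41129, Rational(1, 2)) ≈ 202.80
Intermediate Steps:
O = 0 (O = Mul(0, 2) = 0)
L = -7 (L = Add(-3, Mul(-1, 4)) = Add(-3, -4) = -7)
Function('n')(G) = -7
y = -144 (y = Mul(-4, Pow(Add(Pow(Add(-2, 3), 2), -7), 2)) = Mul(-4, Pow(Add(Pow(1, 2), -7), 2)) = Mul(-4, Pow(Add(1, -7), 2)) = Mul(-4, Pow(-6, 2)) = Mul(-4, 36) = -144)
Pow(Add(y, 41273), Rational(1, 2)) = Pow(Add(-144, 41273), Rational(1, 2)) = Pow(41129, Rational(1, 2))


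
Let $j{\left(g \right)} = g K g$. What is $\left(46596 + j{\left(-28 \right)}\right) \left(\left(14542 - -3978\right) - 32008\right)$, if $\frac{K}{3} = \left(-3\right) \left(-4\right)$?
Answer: $-1009172160$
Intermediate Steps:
$K = 36$ ($K = 3 \left(\left(-3\right) \left(-4\right)\right) = 3 \cdot 12 = 36$)
$j{\left(g \right)} = 36 g^{2}$ ($j{\left(g \right)} = g 36 g = 36 g g = 36 g^{2}$)
$\left(46596 + j{\left(-28 \right)}\right) \left(\left(14542 - -3978\right) - 32008\right) = \left(46596 + 36 \left(-28\right)^{2}\right) \left(\left(14542 - -3978\right) - 32008\right) = \left(46596 + 36 \cdot 784\right) \left(\left(14542 + 3978\right) - 32008\right) = \left(46596 + 28224\right) \left(18520 - 32008\right) = 74820 \left(-13488\right) = -1009172160$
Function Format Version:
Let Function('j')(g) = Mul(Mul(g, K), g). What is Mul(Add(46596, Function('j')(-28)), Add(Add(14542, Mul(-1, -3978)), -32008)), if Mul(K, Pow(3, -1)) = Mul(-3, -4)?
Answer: -1009172160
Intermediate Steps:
K = 36 (K = Mul(3, Mul(-3, -4)) = Mul(3, 12) = 36)
Function('j')(g) = Mul(36, Pow(g, 2)) (Function('j')(g) = Mul(Mul(g, 36), g) = Mul(Mul(36, g), g) = Mul(36, Pow(g, 2)))
Mul(Add(46596, Function('j')(-28)), Add(Add(14542, Mul(-1, -3978)), -32008)) = Mul(Add(46596, Mul(36, Pow(-28, 2))), Add(Add(14542, Mul(-1, -3978)), -32008)) = Mul(Add(46596, Mul(36, 784)), Add(Add(14542, 3978), -32008)) = Mul(Add(46596, 28224), Add(18520, -32008)) = Mul(74820, -13488) = -1009172160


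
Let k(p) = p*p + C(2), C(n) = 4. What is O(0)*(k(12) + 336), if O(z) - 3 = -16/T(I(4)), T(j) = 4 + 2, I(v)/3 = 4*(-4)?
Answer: 484/3 ≈ 161.33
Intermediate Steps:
I(v) = -48 (I(v) = 3*(4*(-4)) = 3*(-16) = -48)
k(p) = 4 + p² (k(p) = p*p + 4 = p² + 4 = 4 + p²)
T(j) = 6
O(z) = ⅓ (O(z) = 3 - 16/6 = 3 - 16*⅙ = 3 - 8/3 = ⅓)
O(0)*(k(12) + 336) = ((4 + 12²) + 336)/3 = ((4 + 144) + 336)/3 = (148 + 336)/3 = (⅓)*484 = 484/3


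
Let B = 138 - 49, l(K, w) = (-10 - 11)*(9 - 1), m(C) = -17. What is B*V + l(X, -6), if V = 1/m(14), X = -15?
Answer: -2945/17 ≈ -173.24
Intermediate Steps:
l(K, w) = -168 (l(K, w) = -21*8 = -168)
B = 89
V = -1/17 (V = 1/(-17) = -1/17 ≈ -0.058824)
B*V + l(X, -6) = 89*(-1/17) - 168 = -89/17 - 168 = -2945/17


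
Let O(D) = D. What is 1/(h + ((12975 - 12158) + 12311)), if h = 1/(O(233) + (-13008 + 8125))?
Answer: 4650/61045199 ≈ 7.6173e-5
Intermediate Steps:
h = -1/4650 (h = 1/(233 + (-13008 + 8125)) = 1/(233 - 4883) = 1/(-4650) = -1/4650 ≈ -0.00021505)
1/(h + ((12975 - 12158) + 12311)) = 1/(-1/4650 + ((12975 - 12158) + 12311)) = 1/(-1/4650 + (817 + 12311)) = 1/(-1/4650 + 13128) = 1/(61045199/4650) = 4650/61045199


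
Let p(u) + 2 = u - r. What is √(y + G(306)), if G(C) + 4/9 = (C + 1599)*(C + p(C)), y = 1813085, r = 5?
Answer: √26690486/3 ≈ 1722.1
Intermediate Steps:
p(u) = -7 + u (p(u) = -2 + (u - 1*5) = -2 + (u - 5) = -2 + (-5 + u) = -7 + u)
G(C) = -4/9 + (-7 + 2*C)*(1599 + C) (G(C) = -4/9 + (C + 1599)*(C + (-7 + C)) = -4/9 + (1599 + C)*(-7 + 2*C) = -4/9 + (-7 + 2*C)*(1599 + C))
√(y + G(306)) = √(1813085 + (-100741/9 + 2*306² + 3191*306)) = √(1813085 + (-100741/9 + 2*93636 + 976446)) = √(1813085 + (-100741/9 + 187272 + 976446)) = √(1813085 + 10372721/9) = √(26690486/9) = √26690486/3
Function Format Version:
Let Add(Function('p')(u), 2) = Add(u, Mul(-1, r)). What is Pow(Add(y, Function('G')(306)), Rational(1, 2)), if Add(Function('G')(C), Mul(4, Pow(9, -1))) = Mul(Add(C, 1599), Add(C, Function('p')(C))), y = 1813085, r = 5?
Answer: Mul(Rational(1, 3), Pow(26690486, Rational(1, 2))) ≈ 1722.1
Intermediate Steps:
Function('p')(u) = Add(-7, u) (Function('p')(u) = Add(-2, Add(u, Mul(-1, 5))) = Add(-2, Add(u, -5)) = Add(-2, Add(-5, u)) = Add(-7, u))
Function('G')(C) = Add(Rational(-4, 9), Mul(Add(-7, Mul(2, C)), Add(1599, C))) (Function('G')(C) = Add(Rational(-4, 9), Mul(Add(C, 1599), Add(C, Add(-7, C)))) = Add(Rational(-4, 9), Mul(Add(1599, C), Add(-7, Mul(2, C)))) = Add(Rational(-4, 9), Mul(Add(-7, Mul(2, C)), Add(1599, C))))
Pow(Add(y, Function('G')(306)), Rational(1, 2)) = Pow(Add(1813085, Add(Rational(-100741, 9), Mul(2, Pow(306, 2)), Mul(3191, 306))), Rational(1, 2)) = Pow(Add(1813085, Add(Rational(-100741, 9), Mul(2, 93636), 976446)), Rational(1, 2)) = Pow(Add(1813085, Add(Rational(-100741, 9), 187272, 976446)), Rational(1, 2)) = Pow(Add(1813085, Rational(10372721, 9)), Rational(1, 2)) = Pow(Rational(26690486, 9), Rational(1, 2)) = Mul(Rational(1, 3), Pow(26690486, Rational(1, 2)))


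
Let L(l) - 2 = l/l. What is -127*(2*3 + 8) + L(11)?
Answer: -1775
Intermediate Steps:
L(l) = 3 (L(l) = 2 + l/l = 2 + 1 = 3)
-127*(2*3 + 8) + L(11) = -127*(2*3 + 8) + 3 = -127*(6 + 8) + 3 = -127*14 + 3 = -1778 + 3 = -1775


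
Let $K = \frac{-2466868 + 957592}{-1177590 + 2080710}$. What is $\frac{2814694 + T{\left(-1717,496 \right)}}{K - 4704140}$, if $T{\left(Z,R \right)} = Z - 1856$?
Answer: $- \frac{211564966460}{354033702173} \approx -0.59758$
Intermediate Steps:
$K = - \frac{125773}{75260}$ ($K = - \frac{1509276}{903120} = \left(-1509276\right) \frac{1}{903120} = - \frac{125773}{75260} \approx -1.6712$)
$T{\left(Z,R \right)} = -1856 + Z$
$\frac{2814694 + T{\left(-1717,496 \right)}}{K - 4704140} = \frac{2814694 - 3573}{- \frac{125773}{75260} - 4704140} = \frac{2814694 - 3573}{- \frac{354033702173}{75260}} = 2811121 \left(- \frac{75260}{354033702173}\right) = - \frac{211564966460}{354033702173}$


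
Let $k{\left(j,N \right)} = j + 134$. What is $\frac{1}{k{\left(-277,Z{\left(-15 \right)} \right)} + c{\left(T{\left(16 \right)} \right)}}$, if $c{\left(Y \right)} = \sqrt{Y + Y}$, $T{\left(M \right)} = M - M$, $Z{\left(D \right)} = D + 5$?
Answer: $- \frac{1}{143} \approx -0.006993$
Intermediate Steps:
$Z{\left(D \right)} = 5 + D$
$k{\left(j,N \right)} = 134 + j$
$T{\left(M \right)} = 0$
$c{\left(Y \right)} = \sqrt{2} \sqrt{Y}$ ($c{\left(Y \right)} = \sqrt{2 Y} = \sqrt{2} \sqrt{Y}$)
$\frac{1}{k{\left(-277,Z{\left(-15 \right)} \right)} + c{\left(T{\left(16 \right)} \right)}} = \frac{1}{\left(134 - 277\right) + \sqrt{2} \sqrt{0}} = \frac{1}{-143 + \sqrt{2} \cdot 0} = \frac{1}{-143 + 0} = \frac{1}{-143} = - \frac{1}{143}$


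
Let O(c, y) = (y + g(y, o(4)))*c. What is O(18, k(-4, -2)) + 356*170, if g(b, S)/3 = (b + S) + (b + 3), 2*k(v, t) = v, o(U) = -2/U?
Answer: 60403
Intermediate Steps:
k(v, t) = v/2
g(b, S) = 9 + 3*S + 6*b (g(b, S) = 3*((b + S) + (b + 3)) = 3*((S + b) + (3 + b)) = 3*(3 + S + 2*b) = 9 + 3*S + 6*b)
O(c, y) = c*(15/2 + 7*y) (O(c, y) = (y + (9 + 3*(-2/4) + 6*y))*c = (y + (9 + 3*(-2*¼) + 6*y))*c = (y + (9 + 3*(-½) + 6*y))*c = (y + (9 - 3/2 + 6*y))*c = (y + (15/2 + 6*y))*c = (15/2 + 7*y)*c = c*(15/2 + 7*y))
O(18, k(-4, -2)) + 356*170 = (½)*18*(15 + 14*((½)*(-4))) + 356*170 = (½)*18*(15 + 14*(-2)) + 60520 = (½)*18*(15 - 28) + 60520 = (½)*18*(-13) + 60520 = -117 + 60520 = 60403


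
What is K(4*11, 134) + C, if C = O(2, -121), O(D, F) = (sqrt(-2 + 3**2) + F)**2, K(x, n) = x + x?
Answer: 14736 - 242*sqrt(7) ≈ 14096.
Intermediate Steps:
K(x, n) = 2*x
O(D, F) = (F + sqrt(7))**2 (O(D, F) = (sqrt(-2 + 9) + F)**2 = (sqrt(7) + F)**2 = (F + sqrt(7))**2)
C = (-121 + sqrt(7))**2 ≈ 14008.
K(4*11, 134) + C = 2*(4*11) + (121 - sqrt(7))**2 = 2*44 + (121 - sqrt(7))**2 = 88 + (121 - sqrt(7))**2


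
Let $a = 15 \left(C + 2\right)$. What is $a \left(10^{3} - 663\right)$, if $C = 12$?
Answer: $70770$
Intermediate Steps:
$a = 210$ ($a = 15 \left(12 + 2\right) = 15 \cdot 14 = 210$)
$a \left(10^{3} - 663\right) = 210 \left(10^{3} - 663\right) = 210 \left(1000 - 663\right) = 210 \cdot 337 = 70770$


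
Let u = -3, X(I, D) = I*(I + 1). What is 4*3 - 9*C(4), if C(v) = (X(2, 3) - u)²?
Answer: -717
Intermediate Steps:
X(I, D) = I*(1 + I)
C(v) = 81 (C(v) = (2*(1 + 2) - 1*(-3))² = (2*3 + 3)² = (6 + 3)² = 9² = 81)
4*3 - 9*C(4) = 4*3 - 9*81 = 12 - 729 = -717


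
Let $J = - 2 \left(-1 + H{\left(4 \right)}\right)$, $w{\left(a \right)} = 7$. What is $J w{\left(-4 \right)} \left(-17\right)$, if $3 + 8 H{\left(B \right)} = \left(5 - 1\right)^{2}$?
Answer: $\frac{595}{4} \approx 148.75$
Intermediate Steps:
$H{\left(B \right)} = \frac{13}{8}$ ($H{\left(B \right)} = - \frac{3}{8} + \frac{\left(5 - 1\right)^{2}}{8} = - \frac{3}{8} + \frac{4^{2}}{8} = - \frac{3}{8} + \frac{1}{8} \cdot 16 = - \frac{3}{8} + 2 = \frac{13}{8}$)
$J = - \frac{5}{4}$ ($J = - 2 \left(-1 + \frac{13}{8}\right) = \left(-2\right) \frac{5}{8} = - \frac{5}{4} \approx -1.25$)
$J w{\left(-4 \right)} \left(-17\right) = \left(- \frac{5}{4}\right) 7 \left(-17\right) = \left(- \frac{35}{4}\right) \left(-17\right) = \frac{595}{4}$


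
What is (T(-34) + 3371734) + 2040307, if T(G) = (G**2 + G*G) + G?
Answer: 5414319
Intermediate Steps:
T(G) = G + 2*G**2 (T(G) = (G**2 + G**2) + G = 2*G**2 + G = G + 2*G**2)
(T(-34) + 3371734) + 2040307 = (-34*(1 + 2*(-34)) + 3371734) + 2040307 = (-34*(1 - 68) + 3371734) + 2040307 = (-34*(-67) + 3371734) + 2040307 = (2278 + 3371734) + 2040307 = 3374012 + 2040307 = 5414319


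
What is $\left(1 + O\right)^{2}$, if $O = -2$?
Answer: $1$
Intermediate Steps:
$\left(1 + O\right)^{2} = \left(1 - 2\right)^{2} = \left(-1\right)^{2} = 1$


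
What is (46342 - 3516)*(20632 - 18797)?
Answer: 78585710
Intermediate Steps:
(46342 - 3516)*(20632 - 18797) = 42826*1835 = 78585710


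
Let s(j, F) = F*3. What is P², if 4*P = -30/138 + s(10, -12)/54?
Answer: 3721/76176 ≈ 0.048847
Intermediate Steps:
s(j, F) = 3*F
P = -61/276 (P = (-30/138 + (3*(-12))/54)/4 = (-30*1/138 - 36*1/54)/4 = (-5/23 - ⅔)/4 = (¼)*(-61/69) = -61/276 ≈ -0.22101)
P² = (-61/276)² = 3721/76176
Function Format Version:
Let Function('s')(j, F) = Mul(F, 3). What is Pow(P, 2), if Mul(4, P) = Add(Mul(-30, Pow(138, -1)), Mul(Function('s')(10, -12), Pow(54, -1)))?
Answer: Rational(3721, 76176) ≈ 0.048847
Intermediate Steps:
Function('s')(j, F) = Mul(3, F)
P = Rational(-61, 276) (P = Mul(Rational(1, 4), Add(Mul(-30, Pow(138, -1)), Mul(Mul(3, -12), Pow(54, -1)))) = Mul(Rational(1, 4), Add(Mul(-30, Rational(1, 138)), Mul(-36, Rational(1, 54)))) = Mul(Rational(1, 4), Add(Rational(-5, 23), Rational(-2, 3))) = Mul(Rational(1, 4), Rational(-61, 69)) = Rational(-61, 276) ≈ -0.22101)
Pow(P, 2) = Pow(Rational(-61, 276), 2) = Rational(3721, 76176)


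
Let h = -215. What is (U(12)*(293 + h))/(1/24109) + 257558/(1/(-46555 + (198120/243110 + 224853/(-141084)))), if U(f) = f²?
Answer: -957105224092231969/81664122 ≈ -1.1720e+10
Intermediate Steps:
(U(12)*(293 + h))/(1/24109) + 257558/(1/(-46555 + (198120/243110 + 224853/(-141084)))) = (12²*(293 - 215))/(1/24109) + 257558/(1/(-46555 + (198120/243110 + 224853/(-141084)))) = (144*78)/(1/24109) + 257558/(1/(-46555 + (198120*(1/243110) + 224853*(-1/141084)))) = 11232*24109 + 257558/(1/(-46555 + (19812/24311 - 74951/47028))) = 270792288 + 257558/(1/(-46555 - 890415025/1143297708)) = 270792288 + 257558/(1/(-53227115210965/1143297708)) = 270792288 + 257558/(-1143297708/53227115210965) = 270792288 + 257558*(-53227115210965/1143297708) = 270792288 - 979219238536123105/81664122 = -957105224092231969/81664122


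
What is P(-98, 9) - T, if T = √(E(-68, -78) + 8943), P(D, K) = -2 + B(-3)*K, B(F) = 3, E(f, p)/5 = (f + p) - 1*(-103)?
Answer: 25 - 2*√2182 ≈ -68.424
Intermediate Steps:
E(f, p) = 515 + 5*f + 5*p (E(f, p) = 5*((f + p) - 1*(-103)) = 5*((f + p) + 103) = 5*(103 + f + p) = 515 + 5*f + 5*p)
P(D, K) = -2 + 3*K
T = 2*√2182 (T = √((515 + 5*(-68) + 5*(-78)) + 8943) = √((515 - 340 - 390) + 8943) = √(-215 + 8943) = √8728 = 2*√2182 ≈ 93.424)
P(-98, 9) - T = (-2 + 3*9) - 2*√2182 = (-2 + 27) - 2*√2182 = 25 - 2*√2182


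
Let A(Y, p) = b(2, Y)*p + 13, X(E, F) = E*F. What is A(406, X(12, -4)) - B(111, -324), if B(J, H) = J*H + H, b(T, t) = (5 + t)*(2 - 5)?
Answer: 95485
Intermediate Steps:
b(T, t) = -15 - 3*t (b(T, t) = (5 + t)*(-3) = -15 - 3*t)
A(Y, p) = 13 + p*(-15 - 3*Y) (A(Y, p) = (-15 - 3*Y)*p + 13 = p*(-15 - 3*Y) + 13 = 13 + p*(-15 - 3*Y))
B(J, H) = H + H*J (B(J, H) = H*J + H = H + H*J)
A(406, X(12, -4)) - B(111, -324) = (13 - 3*12*(-4)*(5 + 406)) - (-324)*(1 + 111) = (13 - 3*(-48)*411) - (-324)*112 = (13 + 59184) - 1*(-36288) = 59197 + 36288 = 95485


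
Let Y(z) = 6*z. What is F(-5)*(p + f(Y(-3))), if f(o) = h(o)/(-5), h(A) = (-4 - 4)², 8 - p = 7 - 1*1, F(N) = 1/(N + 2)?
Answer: 18/5 ≈ 3.6000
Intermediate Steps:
F(N) = 1/(2 + N)
p = 2 (p = 8 - (7 - 1*1) = 8 - (7 - 1) = 8 - 1*6 = 8 - 6 = 2)
h(A) = 64 (h(A) = (-8)² = 64)
f(o) = -64/5 (f(o) = 64/(-5) = 64*(-⅕) = -64/5)
F(-5)*(p + f(Y(-3))) = (2 - 64/5)/(2 - 5) = -54/5/(-3) = -⅓*(-54/5) = 18/5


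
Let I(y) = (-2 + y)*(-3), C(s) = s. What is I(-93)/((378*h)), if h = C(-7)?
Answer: -95/882 ≈ -0.10771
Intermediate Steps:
h = -7
I(y) = 6 - 3*y
I(-93)/((378*h)) = (6 - 3*(-93))/((378*(-7))) = (6 + 279)/(-2646) = 285*(-1/2646) = -95/882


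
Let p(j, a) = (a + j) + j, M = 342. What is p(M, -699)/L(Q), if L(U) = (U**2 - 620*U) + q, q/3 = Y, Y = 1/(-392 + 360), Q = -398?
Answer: -96/2593049 ≈ -3.7022e-5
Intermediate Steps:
p(j, a) = a + 2*j
Y = -1/32 (Y = 1/(-32) = -1/32 ≈ -0.031250)
q = -3/32 (q = 3*(-1/32) = -3/32 ≈ -0.093750)
L(U) = -3/32 + U**2 - 620*U (L(U) = (U**2 - 620*U) - 3/32 = -3/32 + U**2 - 620*U)
p(M, -699)/L(Q) = (-699 + 2*342)/(-3/32 + (-398)**2 - 620*(-398)) = (-699 + 684)/(-3/32 + 158404 + 246760) = -15/12965245/32 = -15*32/12965245 = -96/2593049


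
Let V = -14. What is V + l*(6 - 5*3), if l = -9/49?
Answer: -605/49 ≈ -12.347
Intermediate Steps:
l = -9/49 (l = -9*1/49 = -9/49 ≈ -0.18367)
V + l*(6 - 5*3) = -14 - 9*(6 - 5*3)/49 = -14 - 9*(6 - 15)/49 = -14 - 9/49*(-9) = -14 + 81/49 = -605/49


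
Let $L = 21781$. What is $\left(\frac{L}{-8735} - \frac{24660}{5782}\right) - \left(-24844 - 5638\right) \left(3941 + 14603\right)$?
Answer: $\frac{14274400351258659}{25252885} \approx 5.6526 \cdot 10^{8}$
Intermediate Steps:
$\left(\frac{L}{-8735} - \frac{24660}{5782}\right) - \left(-24844 - 5638\right) \left(3941 + 14603\right) = \left(\frac{21781}{-8735} - \frac{24660}{5782}\right) - \left(-24844 - 5638\right) \left(3941 + 14603\right) = \left(21781 \left(- \frac{1}{8735}\right) - \frac{12330}{2891}\right) - \left(-30482\right) 18544 = \left(- \frac{21781}{8735} - \frac{12330}{2891}\right) - -565258208 = - \frac{170671421}{25252885} + 565258208 = \frac{14274400351258659}{25252885}$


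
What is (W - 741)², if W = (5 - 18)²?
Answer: 327184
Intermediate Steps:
W = 169 (W = (-13)² = 169)
(W - 741)² = (169 - 741)² = (-572)² = 327184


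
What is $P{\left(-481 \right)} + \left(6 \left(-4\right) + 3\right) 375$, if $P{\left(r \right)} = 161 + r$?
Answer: $-8195$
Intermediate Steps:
$P{\left(-481 \right)} + \left(6 \left(-4\right) + 3\right) 375 = \left(161 - 481\right) + \left(6 \left(-4\right) + 3\right) 375 = -320 + \left(-24 + 3\right) 375 = -320 - 7875 = -8195$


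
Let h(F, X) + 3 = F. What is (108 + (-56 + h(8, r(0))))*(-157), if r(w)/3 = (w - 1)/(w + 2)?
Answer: -8949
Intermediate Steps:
r(w) = 3*(-1 + w)/(2 + w) (r(w) = 3*((w - 1)/(w + 2)) = 3*((-1 + w)/(2 + w)) = 3*(-1 + w)/(2 + w))
h(F, X) = -3 + F
(108 + (-56 + h(8, r(0))))*(-157) = (108 + (-56 + (-3 + 8)))*(-157) = (108 + (-56 + 5))*(-157) = (108 - 51)*(-157) = 57*(-157) = -8949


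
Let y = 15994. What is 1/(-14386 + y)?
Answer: 1/1608 ≈ 0.00062189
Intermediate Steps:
1/(-14386 + y) = 1/(-14386 + 15994) = 1/1608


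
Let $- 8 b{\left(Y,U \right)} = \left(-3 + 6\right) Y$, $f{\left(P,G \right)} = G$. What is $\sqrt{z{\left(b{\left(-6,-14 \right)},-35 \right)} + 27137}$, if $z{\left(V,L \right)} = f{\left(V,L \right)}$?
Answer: $\sqrt{27102} \approx 164.63$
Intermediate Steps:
$b{\left(Y,U \right)} = - \frac{3 Y}{8}$ ($b{\left(Y,U \right)} = - \frac{\left(-3 + 6\right) Y}{8} = - \frac{3 Y}{8}$)
$z{\left(V,L \right)} = L$
$\sqrt{z{\left(b{\left(-6,-14 \right)},-35 \right)} + 27137} = \sqrt{-35 + 27137} = \sqrt{27102}$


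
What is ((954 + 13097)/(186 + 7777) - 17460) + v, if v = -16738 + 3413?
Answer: -245126904/7963 ≈ -30783.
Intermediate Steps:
v = -13325
((954 + 13097)/(186 + 7777) - 17460) + v = ((954 + 13097)/(186 + 7777) - 17460) - 13325 = (14051/7963 - 17460) - 13325 = -139019929/7963 - 13325 = -245126904/7963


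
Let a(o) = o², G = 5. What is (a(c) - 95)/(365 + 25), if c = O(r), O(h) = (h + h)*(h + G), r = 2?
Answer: 53/30 ≈ 1.7667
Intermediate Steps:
O(h) = 2*h*(5 + h) (O(h) = (h + h)*(h + 5) = (2*h)*(5 + h) = 2*h*(5 + h))
c = 28 (c = 2*2*(5 + 2) = 2*2*7 = 28)
(a(c) - 95)/(365 + 25) = (28² - 95)/(365 + 25) = (784 - 95)/390 = 689*(1/390) = 53/30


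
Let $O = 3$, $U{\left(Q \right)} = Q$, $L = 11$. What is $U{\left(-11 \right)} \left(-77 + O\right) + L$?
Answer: $825$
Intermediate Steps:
$U{\left(-11 \right)} \left(-77 + O\right) + L = - 11 \left(-77 + 3\right) + 11 = \left(-11\right) \left(-74\right) + 11 = 814 + 11 = 825$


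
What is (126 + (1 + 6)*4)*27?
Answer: 4158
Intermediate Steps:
(126 + (1 + 6)*4)*27 = (126 + 7*4)*27 = (126 + 28)*27 = 154*27 = 4158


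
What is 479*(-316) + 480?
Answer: -150884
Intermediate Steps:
479*(-316) + 480 = -151364 + 480 = -150884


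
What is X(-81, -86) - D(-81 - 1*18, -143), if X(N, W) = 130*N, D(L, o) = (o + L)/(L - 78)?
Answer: -1864052/177 ≈ -10531.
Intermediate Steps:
D(L, o) = (L + o)/(-78 + L)
X(-81, -86) - D(-81 - 1*18, -143) = 130*(-81) - ((-81 - 1*18) - 143)/(-78 + (-81 - 1*18)) = -10530 - ((-81 - 18) - 143)/(-78 + (-81 - 18)) = -10530 - (-99 - 143)/(-78 - 99) = -10530 - (-242)/(-177) = -10530 - (-1)*(-242)/177 = -10530 - 1*242/177 = -10530 - 242/177 = -1864052/177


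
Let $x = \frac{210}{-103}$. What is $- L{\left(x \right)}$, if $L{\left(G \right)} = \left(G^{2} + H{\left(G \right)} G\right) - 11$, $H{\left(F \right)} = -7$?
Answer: $- \frac{78811}{10609} \approx -7.4287$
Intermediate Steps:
$x = - \frac{210}{103}$ ($x = 210 \left(- \frac{1}{103}\right) = - \frac{210}{103} \approx -2.0388$)
$L{\left(G \right)} = -11 + G^{2} - 7 G$ ($L{\left(G \right)} = \left(G^{2} - 7 G\right) - 11 = -11 + G^{2} - 7 G$)
$- L{\left(x \right)} = - (-11 + \left(- \frac{210}{103}\right)^{2} - - \frac{1470}{103}) = - (-11 + \frac{44100}{10609} + \frac{1470}{103}) = \left(-1\right) \frac{78811}{10609} = - \frac{78811}{10609}$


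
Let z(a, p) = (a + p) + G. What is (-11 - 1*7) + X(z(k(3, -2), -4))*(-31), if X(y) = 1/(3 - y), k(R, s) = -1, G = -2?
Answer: -211/10 ≈ -21.100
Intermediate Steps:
z(a, p) = -2 + a + p (z(a, p) = (a + p) - 2 = -2 + a + p)
(-11 - 1*7) + X(z(k(3, -2), -4))*(-31) = (-11 - 1*7) - 1/(-3 + (-2 - 1 - 4))*(-31) = (-11 - 7) - 1/(-3 - 7)*(-31) = -18 - 1/(-10)*(-31) = -18 - 1*(-⅒)*(-31) = -18 + (⅒)*(-31) = -18 - 31/10 = -211/10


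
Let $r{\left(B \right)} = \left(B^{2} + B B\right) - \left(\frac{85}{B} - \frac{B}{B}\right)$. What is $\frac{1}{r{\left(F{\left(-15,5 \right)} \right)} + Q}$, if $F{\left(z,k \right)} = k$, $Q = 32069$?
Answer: $\frac{1}{32103} \approx 3.115 \cdot 10^{-5}$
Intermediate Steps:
$r{\left(B \right)} = 1 - \frac{85}{B} + 2 B^{2}$ ($r{\left(B \right)} = \left(B^{2} + B^{2}\right) + \left(1 - \frac{85}{B}\right) = 2 B^{2} + \left(1 - \frac{85}{B}\right) = 1 - \frac{85}{B} + 2 B^{2}$)
$\frac{1}{r{\left(F{\left(-15,5 \right)} \right)} + Q} = \frac{1}{\frac{-85 + 5 + 2 \cdot 5^{3}}{5} + 32069} = \frac{1}{\frac{-85 + 5 + 2 \cdot 125}{5} + 32069} = \frac{1}{\frac{-85 + 5 + 250}{5} + 32069} = \frac{1}{\frac{1}{5} \cdot 170 + 32069} = \frac{1}{34 + 32069} = \frac{1}{32103}$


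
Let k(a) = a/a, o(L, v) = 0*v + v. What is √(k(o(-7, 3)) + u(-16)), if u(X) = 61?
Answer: √62 ≈ 7.8740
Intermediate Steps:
o(L, v) = v (o(L, v) = 0 + v = v)
k(a) = 1
√(k(o(-7, 3)) + u(-16)) = √(1 + 61) = √62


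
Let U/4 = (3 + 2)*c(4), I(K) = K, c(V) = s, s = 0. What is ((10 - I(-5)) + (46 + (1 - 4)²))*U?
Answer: 0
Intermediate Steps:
c(V) = 0
U = 0 (U = 4*((3 + 2)*0) = 4*(5*0) = 4*0 = 0)
((10 - I(-5)) + (46 + (1 - 4)²))*U = ((10 - 1*(-5)) + (46 + (1 - 4)²))*0 = ((10 + 5) + (46 + (-3)²))*0 = (15 + (46 + 9))*0 = (15 + 55)*0 = 70*0 = 0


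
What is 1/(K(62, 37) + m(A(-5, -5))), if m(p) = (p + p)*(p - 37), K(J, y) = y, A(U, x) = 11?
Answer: -1/535 ≈ -0.0018692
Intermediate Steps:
m(p) = 2*p*(-37 + p) (m(p) = (2*p)*(-37 + p) = 2*p*(-37 + p))
1/(K(62, 37) + m(A(-5, -5))) = 1/(37 + 2*11*(-37 + 11)) = 1/(37 + 2*11*(-26)) = 1/(37 - 572) = 1/(-535) = -1/535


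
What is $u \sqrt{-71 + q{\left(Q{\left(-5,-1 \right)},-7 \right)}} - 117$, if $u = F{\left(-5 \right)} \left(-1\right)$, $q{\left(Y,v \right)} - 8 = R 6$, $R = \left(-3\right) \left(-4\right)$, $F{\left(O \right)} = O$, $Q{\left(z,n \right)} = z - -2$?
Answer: $-102$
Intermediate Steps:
$Q{\left(z,n \right)} = 2 + z$ ($Q{\left(z,n \right)} = z + 2 = 2 + z$)
$R = 12$
$q{\left(Y,v \right)} = 80$ ($q{\left(Y,v \right)} = 8 + 12 \cdot 6 = 8 + 72 = 80$)
$u = 5$ ($u = \left(-5\right) \left(-1\right) = 5$)
$u \sqrt{-71 + q{\left(Q{\left(-5,-1 \right)},-7 \right)}} - 117 = 5 \sqrt{-71 + 80} - 117 = 5 \sqrt{9} - 117 = 5 \cdot 3 - 117 = 15 - 117 = -102$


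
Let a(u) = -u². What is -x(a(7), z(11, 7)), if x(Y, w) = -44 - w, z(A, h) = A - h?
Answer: 48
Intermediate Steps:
-x(a(7), z(11, 7)) = -(-44 - (11 - 1*7)) = -(-44 - (11 - 7)) = -(-44 - 1*4) = -(-44 - 4) = -1*(-48) = 48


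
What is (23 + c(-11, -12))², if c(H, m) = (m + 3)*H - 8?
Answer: 12996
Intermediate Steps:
c(H, m) = -8 + H*(3 + m) (c(H, m) = (3 + m)*H - 8 = H*(3 + m) - 8 = -8 + H*(3 + m))
(23 + c(-11, -12))² = (23 + (-8 + 3*(-11) - 11*(-12)))² = (23 + (-8 - 33 + 132))² = (23 + 91)² = 114² = 12996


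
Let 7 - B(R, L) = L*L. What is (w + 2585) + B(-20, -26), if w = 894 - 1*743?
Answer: 2067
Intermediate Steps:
B(R, L) = 7 - L² (B(R, L) = 7 - L*L = 7 - L²)
w = 151 (w = 894 - 743 = 151)
(w + 2585) + B(-20, -26) = (151 + 2585) + (7 - 1*(-26)²) = 2736 + (7 - 1*676) = 2736 + (7 - 676) = 2736 - 669 = 2067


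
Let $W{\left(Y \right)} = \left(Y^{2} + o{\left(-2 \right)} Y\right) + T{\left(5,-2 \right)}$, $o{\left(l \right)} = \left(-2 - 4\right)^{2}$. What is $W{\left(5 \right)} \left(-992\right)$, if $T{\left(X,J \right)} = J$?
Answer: $-201376$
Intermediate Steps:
$o{\left(l \right)} = 36$ ($o{\left(l \right)} = \left(-6\right)^{2} = 36$)
$W{\left(Y \right)} = -2 + Y^{2} + 36 Y$ ($W{\left(Y \right)} = \left(Y^{2} + 36 Y\right) - 2 = -2 + Y^{2} + 36 Y$)
$W{\left(5 \right)} \left(-992\right) = \left(-2 + 5^{2} + 36 \cdot 5\right) \left(-992\right) = \left(-2 + 25 + 180\right) \left(-992\right) = 203 \left(-992\right) = -201376$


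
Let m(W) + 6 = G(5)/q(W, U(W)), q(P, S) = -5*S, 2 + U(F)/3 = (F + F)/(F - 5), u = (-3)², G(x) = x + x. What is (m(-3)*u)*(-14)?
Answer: 3444/5 ≈ 688.80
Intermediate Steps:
G(x) = 2*x
u = 9
U(F) = -6 + 6*F/(-5 + F) (U(F) = -6 + 3*((F + F)/(F - 5)) = -6 + 3*((2*F)/(-5 + F)) = -6 + 3*(2*F/(-5 + F)) = -6 + 6*F/(-5 + F))
m(W) = -17/3 - W/15 (m(W) = -6 + (2*5)/((-150/(-5 + W))) = -6 + 10/((-150/(-5 + W))) = -6 + 10*(1/30 - W/150) = -6 + (⅓ - W/15) = -17/3 - W/15)
(m(-3)*u)*(-14) = ((-17/3 - 1/15*(-3))*9)*(-14) = ((-17/3 + ⅕)*9)*(-14) = -82/15*9*(-14) = -246/5*(-14) = 3444/5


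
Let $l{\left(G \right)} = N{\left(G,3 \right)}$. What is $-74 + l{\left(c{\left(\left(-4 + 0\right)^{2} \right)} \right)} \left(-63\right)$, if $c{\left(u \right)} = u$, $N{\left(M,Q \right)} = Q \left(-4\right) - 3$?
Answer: $871$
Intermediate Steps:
$N{\left(M,Q \right)} = -3 - 4 Q$ ($N{\left(M,Q \right)} = - 4 Q - 3 = -3 - 4 Q$)
$l{\left(G \right)} = -15$ ($l{\left(G \right)} = -3 - 12 = -15$)
$-74 + l{\left(c{\left(\left(-4 + 0\right)^{2} \right)} \right)} \left(-63\right) = -74 - -945 = -74 + 945 = 871$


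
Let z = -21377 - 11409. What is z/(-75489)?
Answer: 32786/75489 ≈ 0.43431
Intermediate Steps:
z = -32786
z/(-75489) = -32786/(-75489) = -32786*(-1/75489) = 32786/75489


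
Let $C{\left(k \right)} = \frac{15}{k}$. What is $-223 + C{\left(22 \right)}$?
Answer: $- \frac{4891}{22} \approx -222.32$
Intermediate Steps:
$-223 + C{\left(22 \right)} = -223 + \frac{15}{22} = - \frac{4891}{22}$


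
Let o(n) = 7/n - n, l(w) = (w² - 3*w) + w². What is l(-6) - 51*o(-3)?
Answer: 56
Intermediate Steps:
l(w) = -3*w + 2*w²
o(n) = -n + 7/n
l(-6) - 51*o(-3) = -6*(-3 + 2*(-6)) - 51*(-1*(-3) + 7/(-3)) = -6*(-3 - 12) - 51*(3 + 7*(-⅓)) = -6*(-15) - 51*(3 - 7/3) = 90 - 51*⅔ = 90 - 34 = 56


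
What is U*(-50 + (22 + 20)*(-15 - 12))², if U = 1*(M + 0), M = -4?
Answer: -5607424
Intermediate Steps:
U = -4 (U = 1*(-4 + 0) = 1*(-4) = -4)
U*(-50 + (22 + 20)*(-15 - 12))² = -4*(-50 + (22 + 20)*(-15 - 12))² = -4*(-50 + 42*(-27))² = -4*(-50 - 1134)² = -4*(-1184)² = -4*1401856 = -5607424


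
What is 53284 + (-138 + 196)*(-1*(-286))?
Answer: 69872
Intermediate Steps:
53284 + (-138 + 196)*(-1*(-286)) = 53284 + 58*286 = 53284 + 16588 = 69872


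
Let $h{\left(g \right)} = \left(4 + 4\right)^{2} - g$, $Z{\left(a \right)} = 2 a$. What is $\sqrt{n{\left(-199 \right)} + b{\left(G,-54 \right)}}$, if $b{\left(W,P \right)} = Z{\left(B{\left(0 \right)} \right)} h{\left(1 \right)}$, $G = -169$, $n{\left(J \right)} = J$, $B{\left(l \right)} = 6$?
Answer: $\sqrt{557} \approx 23.601$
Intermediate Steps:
$h{\left(g \right)} = 64 - g$ ($h{\left(g \right)} = 8^{2} - g = 64 - g$)
$b{\left(W,P \right)} = 756$ ($b{\left(W,P \right)} = 2 \cdot 6 \left(64 - 1\right) = 12 \left(64 - 1\right) = 12 \cdot 63 = 756$)
$\sqrt{n{\left(-199 \right)} + b{\left(G,-54 \right)}} = \sqrt{-199 + 756} = \sqrt{557}$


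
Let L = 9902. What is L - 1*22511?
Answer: -12609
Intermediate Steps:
L - 1*22511 = 9902 - 1*22511 = 9902 - 22511 = -12609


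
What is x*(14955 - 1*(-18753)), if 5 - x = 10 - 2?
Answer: -101124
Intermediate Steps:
x = -3 (x = 5 - (10 - 2) = 5 - 1*8 = 5 - 8 = -3)
x*(14955 - 1*(-18753)) = -3*(14955 - 1*(-18753)) = -3*(14955 + 18753) = -3*33708 = -101124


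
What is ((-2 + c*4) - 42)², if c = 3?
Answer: 1024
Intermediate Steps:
((-2 + c*4) - 42)² = ((-2 + 3*4) - 42)² = ((-2 + 12) - 42)² = (10 - 42)² = (-32)² = 1024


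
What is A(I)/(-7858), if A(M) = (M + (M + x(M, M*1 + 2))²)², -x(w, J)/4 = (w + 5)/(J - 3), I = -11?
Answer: -12482/3929 ≈ -3.1769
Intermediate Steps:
x(w, J) = -4*(5 + w)/(-3 + J) (x(w, J) = -4*(w + 5)/(J - 3) = -4*(5 + w)/(-3 + J))
A(M) = (M + (M + 4*(-5 - M)/(-1 + M))²)² (A(M) = (M + (M + 4*(-5 - M)/(-3 + (M*1 + 2)))²)² = (M + (M + 4*(-5 - M)/(-3 + (M + 2)))²)² = (M + (M + 4*(-5 - M)/(-3 + (2 + M)))²)² = (M + (M + 4*(-5 - M)/(-1 + M))²)²)
A(I)/(-7858) = (((-20 + (-11)² - 5*(-11))² - 11*(-1 - 11)²)²/(-1 - 11)⁴)/(-7858) = (((-20 + 121 + 55)² - 11*(-12)²)²/(-12)⁴)*(-1/7858) = ((156² - 11*144)²/20736)*(-1/7858) = ((24336 - 1584)²/20736)*(-1/7858) = ((1/20736)*22752²)*(-1/7858) = ((1/20736)*517653504)*(-1/7858) = 24964*(-1/7858) = -12482/3929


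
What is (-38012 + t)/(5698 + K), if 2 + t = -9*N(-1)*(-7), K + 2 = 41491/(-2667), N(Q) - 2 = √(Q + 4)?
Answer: -101047296/15149741 + 168021*√3/15149741 ≈ -6.6507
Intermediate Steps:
N(Q) = 2 + √(4 + Q) (N(Q) = 2 + √(Q + 4) = 2 + √(4 + Q))
K = -46825/2667 (K = -2 + 41491/(-2667) = -2 + 41491*(-1/2667) = -2 - 41491/2667 = -46825/2667 ≈ -17.557)
t = 124 + 63*√3 (t = -2 - 9*(2 + √(4 - 1))*(-7) = -2 - 9*(2 + √3)*(-7) = -2 + (-18 - 9*√3)*(-7) = -2 + (126 + 63*√3) = 124 + 63*√3 ≈ 233.12)
(-38012 + t)/(5698 + K) = (-38012 + (124 + 63*√3))/(5698 - 46825/2667) = (-37888 + 63*√3)/(15149741/2667) = (-37888 + 63*√3)*(2667/15149741) = -101047296/15149741 + 168021*√3/15149741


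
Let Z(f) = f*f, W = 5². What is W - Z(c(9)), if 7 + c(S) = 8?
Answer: 24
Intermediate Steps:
c(S) = 1 (c(S) = -7 + 8 = 1)
W = 25
Z(f) = f²
W - Z(c(9)) = 25 - 1*1² = 25 - 1*1 = 25 - 1 = 24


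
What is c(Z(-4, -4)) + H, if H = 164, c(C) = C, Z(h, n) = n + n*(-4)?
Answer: 176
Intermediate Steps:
Z(h, n) = -3*n (Z(h, n) = n - 4*n = -3*n)
c(Z(-4, -4)) + H = -3*(-4) + 164 = 12 + 164 = 176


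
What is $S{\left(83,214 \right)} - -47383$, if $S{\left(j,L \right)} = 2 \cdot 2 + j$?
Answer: $47470$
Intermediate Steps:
$S{\left(j,L \right)} = 4 + j$
$S{\left(83,214 \right)} - -47383 = \left(4 + 83\right) - -47383 = 87 + 47383 = 47470$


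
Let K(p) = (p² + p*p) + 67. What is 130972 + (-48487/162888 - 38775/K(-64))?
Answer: 58729622113297/448430664 ≈ 1.3097e+5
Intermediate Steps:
K(p) = 67 + 2*p² (K(p) = (p² + p²) + 67 = 2*p² + 67 = 67 + 2*p²)
130972 + (-48487/162888 - 38775/K(-64)) = 130972 + (-48487/162888 - 38775/(67 + 2*(-64)²)) = 130972 + (-48487*1/162888 - 38775/(67 + 2*4096)) = 130972 + (-48487/162888 - 38775/(67 + 8192)) = 130972 + (-48487/162888 - 38775/8259) = 130972 + (-48487/162888 - 38775*1/8259) = 130972 + (-48487/162888 - 12925/2753) = 130972 - 2238812111/448430664 = 58729622113297/448430664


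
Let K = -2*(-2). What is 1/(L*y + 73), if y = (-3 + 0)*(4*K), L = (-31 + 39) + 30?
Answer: -1/1751 ≈ -0.00057110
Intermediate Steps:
K = 4
L = 38 (L = 8 + 30 = 38)
y = -48 (y = (-3 + 0)*(4*4) = -3*16 = -48)
1/(L*y + 73) = 1/(38*(-48) + 73) = 1/(-1824 + 73) = 1/(-1751) = -1/1751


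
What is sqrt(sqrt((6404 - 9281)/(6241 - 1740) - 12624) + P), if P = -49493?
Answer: sqrt(-20462831357 + 643*I*sqrt(5219644449))/643 ≈ 0.25253 + 222.47*I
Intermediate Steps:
sqrt(sqrt((6404 - 9281)/(6241 - 1740) - 12624) + P) = sqrt(sqrt((6404 - 9281)/(6241 - 1740) - 12624) - 49493) = sqrt(sqrt(-2877/4501 - 12624) - 49493) = sqrt(sqrt(-2877*1/4501 - 12624) - 49493) = sqrt(sqrt(-411/643 - 12624) - 49493) = sqrt(sqrt(-8117643/643) - 49493) = sqrt(I*sqrt(5219644449)/643 - 49493) = sqrt(-49493 + I*sqrt(5219644449)/643)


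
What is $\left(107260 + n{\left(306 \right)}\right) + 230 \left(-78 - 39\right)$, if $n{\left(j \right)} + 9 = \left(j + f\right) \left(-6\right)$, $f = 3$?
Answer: $78487$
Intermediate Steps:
$n{\left(j \right)} = -27 - 6 j$ ($n{\left(j \right)} = -9 + \left(j + 3\right) \left(-6\right) = -9 + \left(3 + j\right) \left(-6\right) = -9 - \left(18 + 6 j\right) = -27 - 6 j$)
$\left(107260 + n{\left(306 \right)}\right) + 230 \left(-78 - 39\right) = \left(107260 - 1863\right) + 230 \left(-78 - 39\right) = \left(107260 - 1863\right) + 230 \left(-117\right) = \left(107260 - 1863\right) - 26910 = 105397 - 26910 = 78487$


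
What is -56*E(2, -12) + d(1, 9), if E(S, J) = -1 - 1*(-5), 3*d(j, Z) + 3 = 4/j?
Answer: -671/3 ≈ -223.67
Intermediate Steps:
d(j, Z) = -1 + 4/(3*j) (d(j, Z) = -1 + (4/j)/3 = -1 + 4/(3*j))
E(S, J) = 4 (E(S, J) = -1 + 5 = 4)
-56*E(2, -12) + d(1, 9) = -56*4 + (4/3 - 1*1)/1 = -224 + 1*(4/3 - 1) = -224 + 1*(⅓) = -224 + ⅓ = -671/3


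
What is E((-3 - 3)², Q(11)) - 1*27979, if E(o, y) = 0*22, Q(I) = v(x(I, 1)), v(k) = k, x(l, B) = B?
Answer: -27979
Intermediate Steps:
Q(I) = 1
E(o, y) = 0
E((-3 - 3)², Q(11)) - 1*27979 = 0 - 1*27979 = 0 - 27979 = -27979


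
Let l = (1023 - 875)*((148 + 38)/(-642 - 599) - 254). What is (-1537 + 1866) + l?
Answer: -46270911/1241 ≈ -37285.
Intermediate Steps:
l = -46679200/1241 (l = 148*(186/(-1241) - 254) = 148*(186*(-1/1241) - 254) = 148*(-186/1241 - 254) = 148*(-315400/1241) = -46679200/1241 ≈ -37614.)
(-1537 + 1866) + l = (-1537 + 1866) - 46679200/1241 = 329 - 46679200/1241 = -46270911/1241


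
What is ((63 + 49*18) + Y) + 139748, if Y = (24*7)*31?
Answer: 145901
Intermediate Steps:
Y = 5208 (Y = 168*31 = 5208)
((63 + 49*18) + Y) + 139748 = ((63 + 49*18) + 5208) + 139748 = ((63 + 882) + 5208) + 139748 = (945 + 5208) + 139748 = 6153 + 139748 = 145901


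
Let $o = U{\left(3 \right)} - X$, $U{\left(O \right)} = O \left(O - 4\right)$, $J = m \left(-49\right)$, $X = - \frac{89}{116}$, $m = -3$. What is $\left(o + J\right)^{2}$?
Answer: $\frac{282004849}{13456} \approx 20958.0$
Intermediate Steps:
$X = - \frac{89}{116}$ ($X = \left(-89\right) \frac{1}{116} = - \frac{89}{116} \approx -0.76724$)
$J = 147$ ($J = \left(-3\right) \left(-49\right) = 147$)
$U{\left(O \right)} = O \left(-4 + O\right)$ ($U{\left(O \right)} = O \left(O - 4\right) = O \left(-4 + O\right)$)
$o = - \frac{259}{116}$ ($o = 3 \left(-4 + 3\right) - - \frac{89}{116} = 3 \left(-1\right) + \frac{89}{116} = -3 + \frac{89}{116} = - \frac{259}{116} \approx -2.2328$)
$\left(o + J\right)^{2} = \left(- \frac{259}{116} + 147\right)^{2} = \left(\frac{16793}{116}\right)^{2} = \frac{282004849}{13456}$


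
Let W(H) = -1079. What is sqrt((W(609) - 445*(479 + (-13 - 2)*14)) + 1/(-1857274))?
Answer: I*sqrt(416640387232460858)/1857274 ≈ 347.54*I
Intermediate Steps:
sqrt((W(609) - 445*(479 + (-13 - 2)*14)) + 1/(-1857274)) = sqrt((-1079 - 445*(479 + (-13 - 2)*14)) + 1/(-1857274)) = sqrt((-1079 - 445*(479 - 15*14)) - 1/1857274) = sqrt((-1079 - 445*(479 - 210)) - 1/1857274) = sqrt((-1079 - 445*269) - 1/1857274) = sqrt((-1079 - 119705) - 1/1857274) = sqrt(-120784 - 1/1857274) = sqrt(-224328982817/1857274) = I*sqrt(416640387232460858)/1857274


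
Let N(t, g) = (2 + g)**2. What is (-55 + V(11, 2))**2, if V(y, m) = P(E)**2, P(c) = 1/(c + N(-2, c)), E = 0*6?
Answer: 772641/256 ≈ 3018.1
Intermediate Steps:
E = 0
P(c) = 1/(c + (2 + c)**2)
V(y, m) = 1/16 (V(y, m) = (1/(0 + (2 + 0)**2))**2 = (1/(0 + 2**2))**2 = (1/(0 + 4))**2 = (1/4)**2 = 1/16)
(-55 + V(11, 2))**2 = (-55 + 1/16)**2 = (-879/16)**2 = 772641/256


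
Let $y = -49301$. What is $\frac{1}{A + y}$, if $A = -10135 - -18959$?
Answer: $- \frac{1}{40477} \approx -2.4705 \cdot 10^{-5}$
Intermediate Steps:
$A = 8824$ ($A = -10135 + 18959 = 8824$)
$\frac{1}{A + y} = \frac{1}{8824 - 49301} = \frac{1}{-40477} = - \frac{1}{40477}$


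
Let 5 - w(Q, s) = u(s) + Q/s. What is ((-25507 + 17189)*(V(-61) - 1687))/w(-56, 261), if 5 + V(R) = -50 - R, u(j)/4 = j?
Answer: -3649447638/271123 ≈ -13460.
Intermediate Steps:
u(j) = 4*j
V(R) = -55 - R (V(R) = -5 + (-50 - R) = -55 - R)
w(Q, s) = 5 - 4*s - Q/s (w(Q, s) = 5 - (4*s + Q/s) = 5 + (-4*s - Q/s) = 5 - 4*s - Q/s)
((-25507 + 17189)*(V(-61) - 1687))/w(-56, 261) = ((-25507 + 17189)*((-55 - 1*(-61)) - 1687))/(5 - 4*261 - 1*(-56)/261) = (-8318*((-55 + 61) - 1687))/(5 - 1044 - 1*(-56)*1/261) = (-8318*(6 - 1687))/(5 - 1044 + 56/261) = (-8318*(-1681))/(-271123/261) = 13982558*(-261/271123) = -3649447638/271123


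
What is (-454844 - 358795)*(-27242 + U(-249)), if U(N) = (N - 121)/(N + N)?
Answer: 1839657577549/83 ≈ 2.2165e+10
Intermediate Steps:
U(N) = (-121 + N)/(2*N) (U(N) = (-121 + N)/((2*N)) = (-121 + N)*(1/(2*N)) = (-121 + N)/(2*N))
(-454844 - 358795)*(-27242 + U(-249)) = (-454844 - 358795)*(-27242 + (½)*(-121 - 249)/(-249)) = -813639*(-27242 + (½)*(-1/249)*(-370)) = -813639*(-27242 + 185/249) = -813639*(-6783073/249) = 1839657577549/83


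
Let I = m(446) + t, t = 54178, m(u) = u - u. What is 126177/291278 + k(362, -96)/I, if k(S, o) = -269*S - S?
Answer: -10816747107/7890429742 ≈ -1.3709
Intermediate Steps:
m(u) = 0
k(S, o) = -270*S
I = 54178 (I = 0 + 54178 = 54178)
126177/291278 + k(362, -96)/I = 126177/291278 - 270*362/54178 = 126177*(1/291278) - 97740*1/54178 = 126177/291278 - 48870/27089 = -10816747107/7890429742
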